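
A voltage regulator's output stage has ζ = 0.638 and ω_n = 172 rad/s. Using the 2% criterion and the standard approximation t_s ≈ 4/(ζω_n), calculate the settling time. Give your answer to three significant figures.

t_s ≈ 0.0365 s

t_s ≈ 4/(ζω_n) = 4/(0.638 × 172) = 0.0365 s.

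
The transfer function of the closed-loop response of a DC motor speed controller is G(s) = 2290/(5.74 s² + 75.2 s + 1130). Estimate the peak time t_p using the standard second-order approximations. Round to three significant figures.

Dividing through by 5.74: denominator becomes s² + 13.10 s + 196.9.
So ω_n = √196.9 = 14.0 rad/s and ζ = 13.10/(2·14.0) = 0.467.
ω_d = 14.0·√(1 − 0.467²) = 12.4 rad/s. t_p = π/ω_d = 0.253 s.

t_p ≈ 0.253 s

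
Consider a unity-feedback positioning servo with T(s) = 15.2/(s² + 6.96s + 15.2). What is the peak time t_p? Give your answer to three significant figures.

t_p ≈ 1.79 s

Comparing the denominator to s² + 2ζω_n s + ω_n²: ω_n = √15.2 = 3.90 rad/s, and 2ζω_n = 6.96 so ζ = 6.96/(2·3.90) = 0.893.
The damped frequency ω_d = ω_n√(1−ζ²) = 1.76 rad/s. Then t_p = π/ω_d = 1.79 s.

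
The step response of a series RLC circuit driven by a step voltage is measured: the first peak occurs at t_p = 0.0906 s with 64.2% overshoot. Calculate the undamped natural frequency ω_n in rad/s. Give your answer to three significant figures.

From the overshoot, ζ = −ln(OS)/√(π²+ln²(OS)) = 0.140.
t_p = π/ω_d ⇒ ω_d = 34.7 rad/s; then ω_n = ω_d/√(1−ζ²) = 35.0 rad/s.

ω_n ≈ 35.0 rad/s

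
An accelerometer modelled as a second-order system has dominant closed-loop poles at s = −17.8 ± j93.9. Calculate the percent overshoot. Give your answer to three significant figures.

%OS ≈ 55.1%

With σ = 17.8, ω_d = 93.9: ω_n = √(σ²+ω_d²) = 95.6 rad/s, ζ = σ/ω_n = 0.186.
%OS = 100·exp(−πζ/√(1−ζ²)) = 55.1%.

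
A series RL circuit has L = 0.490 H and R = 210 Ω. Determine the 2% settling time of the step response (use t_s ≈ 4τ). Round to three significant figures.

τ = L/R = 0.490/210 = 0.00233 s.
t_s ≈ 4τ = 0.00933 s.

t_s ≈ 0.00933 s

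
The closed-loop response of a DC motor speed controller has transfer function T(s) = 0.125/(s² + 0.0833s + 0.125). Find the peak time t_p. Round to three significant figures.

ω_n = √0.125 = 0.354 rad/s; ζ = 0.0833/(2·0.354) = 0.118.
ω_d = ω_n√(1−ζ²) = 0.351 rad/s. Then t_p = π/ω_d = 8.95 s.

t_p ≈ 8.95 s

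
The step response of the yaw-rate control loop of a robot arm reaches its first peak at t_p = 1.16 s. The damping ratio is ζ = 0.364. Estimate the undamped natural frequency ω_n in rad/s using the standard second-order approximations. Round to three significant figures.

Peak time t_p = π/ω_d, so ω_d = π/t_p = π/1.16 = 2.71 rad/s.
ω_n = ω_d/√(1−ζ²) = 2.71/√0.868 = 2.91 rad/s.

ω_n ≈ 2.91 rad/s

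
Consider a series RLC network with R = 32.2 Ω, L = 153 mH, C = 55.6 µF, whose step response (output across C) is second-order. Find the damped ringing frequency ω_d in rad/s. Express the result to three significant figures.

ω_d ≈ 326 rad/s

For a series RLC circuit (capacitor voltage as output), ω_n = 1/√(LC) = 1/√(153 mH · 55.6 µF) = 343 rad/s.
ζ = (R/2)·√(C/L) = (32.2/2)·√(55.6 µF/153 mH) = 0.307.
ω_d = 343·√(1 − 0.307²) = 326 rad/s.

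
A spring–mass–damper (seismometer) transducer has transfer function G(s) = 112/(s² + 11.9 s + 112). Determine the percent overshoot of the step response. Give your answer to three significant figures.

ω_n = √112 = 10.6 rad/s; ζ = 11.9/(2·10.6) = 0.562.
%OS = 100 e^{−πζ/√(1−ζ²)} with ζ = 0.562 gives 11.8%.

%OS ≈ 11.8%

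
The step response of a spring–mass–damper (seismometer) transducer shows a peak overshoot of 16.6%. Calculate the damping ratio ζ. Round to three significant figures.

From %OS = 100·exp(−πζ/√(1−ζ²)), invert to get ζ = −ln(OS)/√(π² + ln²(OS)) with OS = 0.166.
−ln 0.166 = 1.796, so ζ = 1.796/√(π² + 3.225) = 0.496.

ζ ≈ 0.496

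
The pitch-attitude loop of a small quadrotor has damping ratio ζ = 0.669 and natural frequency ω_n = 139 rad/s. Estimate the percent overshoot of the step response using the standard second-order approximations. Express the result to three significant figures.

For an underdamped second-order system, %OS = 100·exp(−πζ/√(1−ζ²)).
πζ/√(1−ζ²) = π·0.669/√(1−0.448) = 2.828, so %OS = 100·e^(−2.828) = 5.91%.

%OS ≈ 5.91%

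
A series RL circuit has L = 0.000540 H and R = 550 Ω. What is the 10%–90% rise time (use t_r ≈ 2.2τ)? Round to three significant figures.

t_r ≈ 0.00000216 s

τ = L/R = 0.000540/550 = 0.000000982 s.
t_r ≈ 2.2τ = 0.00000216 s.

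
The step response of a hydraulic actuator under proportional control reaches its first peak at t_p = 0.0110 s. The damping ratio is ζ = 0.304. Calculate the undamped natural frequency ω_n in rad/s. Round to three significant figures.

ω_n ≈ 300 rad/s

Peak time t_p = π/ω_d, so ω_d = π/t_p = π/0.0110 = 286 rad/s.
ω_n = ω_d/√(1−ζ²) = 286/√0.908 = 300 rad/s.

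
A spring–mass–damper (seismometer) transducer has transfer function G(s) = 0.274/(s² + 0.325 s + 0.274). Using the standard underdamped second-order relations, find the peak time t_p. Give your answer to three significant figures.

Matching coefficients with s² + 2ζω_n s + ω_n² gives ω_n² = 0.274 ⇒ ω_n = 0.523 rad/s, and ζ = 0.325/(2ω_n) = 0.310.
ω_d = ω_n√(1−ζ²) = 0.498 rad/s. Then t_p = π/ω_d = 6.31 s.

t_p ≈ 6.31 s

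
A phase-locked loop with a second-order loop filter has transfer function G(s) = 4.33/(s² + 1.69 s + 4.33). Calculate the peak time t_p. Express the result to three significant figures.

Matching coefficients with s² + 2ζω_n s + ω_n² gives ω_n² = 4.33 ⇒ ω_n = 2.08 rad/s, and ζ = 1.69/(2ω_n) = 0.406.
The damped frequency ω_d = ω_n√(1−ζ²) = 1.90 rad/s. Then t_p = π/ω_d = 1.65 s.

t_p ≈ 1.65 s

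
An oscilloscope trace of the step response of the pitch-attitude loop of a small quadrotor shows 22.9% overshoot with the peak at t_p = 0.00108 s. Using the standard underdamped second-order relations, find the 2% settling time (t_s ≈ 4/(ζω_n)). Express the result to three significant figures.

t_s ≈ 0.00293 s

The overshoot fixes ζ = −ln(OS)/√(π²+ln²(OS)) = 0.425.
t_p = π/ω_d ⇒ ω_d = 2910 rad/s; then ω_n = ω_d/√(1−ζ²) = 3210 rad/s.
t_s ≈ 4/(ζω_n) = 4/(0.425·3210) = 0.00293 s.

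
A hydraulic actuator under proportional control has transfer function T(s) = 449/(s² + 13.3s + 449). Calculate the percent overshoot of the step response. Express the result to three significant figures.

%OS ≈ 35.4%

Matching coefficients with s² + 2ζω_n s + ω_n² gives ω_n² = 449 ⇒ ω_n = 21.2 rad/s, and ζ = 13.3/(2ω_n) = 0.314.
%OS = 100 e^{−πζ/√(1−ζ²)} with ζ = 0.314 gives 35.4%.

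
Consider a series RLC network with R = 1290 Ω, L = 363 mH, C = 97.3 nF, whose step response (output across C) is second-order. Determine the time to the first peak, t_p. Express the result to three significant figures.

t_p ≈ 0.000626 s

For a series RLC circuit (capacitor voltage as output), ω_n = 1/√(LC) = 1/√(363 mH · 97.3 nF) = 5320 rad/s.
ζ = (R/2)·√(C/L) = (1290/2)·√(97.3 nF/363 mH) = 0.334.
The damped frequency ω_d = ω_n√(1−ζ²) = 5020 rad/s. t_p = π/ω_d = 0.000626 s.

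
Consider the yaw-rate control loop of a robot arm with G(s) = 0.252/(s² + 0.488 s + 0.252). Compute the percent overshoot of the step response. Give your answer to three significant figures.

ω_n = √0.252 = 0.502 rad/s; ζ = 0.488/(2·0.502) = 0.486.
%OS = 100·exp(−πζ/√(1−ζ²)) = 17.4%.

%OS ≈ 17.4%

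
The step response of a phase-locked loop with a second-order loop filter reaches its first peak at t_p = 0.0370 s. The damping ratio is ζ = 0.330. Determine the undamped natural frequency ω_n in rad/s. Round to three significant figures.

Peak time t_p = π/ω_d, so ω_d = π/t_p = π/0.0370 = 84.9 rad/s.
ω_n = ω_d/√(1−ζ²) = 84.9/√0.891 = 89.9 rad/s.

ω_n ≈ 89.9 rad/s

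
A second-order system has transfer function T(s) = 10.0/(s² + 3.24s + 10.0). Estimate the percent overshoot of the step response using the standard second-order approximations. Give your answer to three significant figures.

ω_n = √10.0 = 3.16 rad/s; ζ = 3.24/(2·3.16) = 0.512.
%OS = 100 e^{−πζ/√(1−ζ²)} with ζ = 0.512 gives 15.4%.

%OS ≈ 15.4%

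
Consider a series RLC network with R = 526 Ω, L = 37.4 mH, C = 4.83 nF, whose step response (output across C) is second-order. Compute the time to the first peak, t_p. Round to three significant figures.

t_p ≈ 0.0000424 s

For a series RLC circuit (capacitor voltage as output), ω_n = 1/√(LC) = 1/√(37.4 mH · 4.83 nF) = 74400 rad/s.
ζ = (R/2)·√(C/L) = (526/2)·√(4.83 nF/37.4 mH) = 0.0945.
ω_d = ω_n√(1−ζ²) = 74100 rad/s. t_p = π/ω_d = 0.0000424 s.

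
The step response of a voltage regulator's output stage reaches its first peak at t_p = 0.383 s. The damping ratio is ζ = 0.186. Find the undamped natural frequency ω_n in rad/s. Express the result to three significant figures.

ω_n ≈ 8.35 rad/s

Peak time t_p = π/ω_d, so ω_d = π/t_p = π/0.383 = 8.20 rad/s.
ω_n = ω_d/√(1−ζ²) = 8.20/√0.965 = 8.35 rad/s.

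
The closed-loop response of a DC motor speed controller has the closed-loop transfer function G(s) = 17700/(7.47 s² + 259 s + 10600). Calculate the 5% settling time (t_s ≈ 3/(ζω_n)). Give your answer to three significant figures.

Dividing through by 7.47: denominator becomes s² + 34.67 s + 1419.
So ω_n = √1419 = 37.7 rad/s and ζ = 34.67/(2·37.7) = 0.460.
t_s ≈ 3/(ζω_n) = 0.173 s.

t_s ≈ 0.173 s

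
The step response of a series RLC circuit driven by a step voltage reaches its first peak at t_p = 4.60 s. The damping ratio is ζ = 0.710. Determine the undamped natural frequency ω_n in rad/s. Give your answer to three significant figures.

Peak time t_p = π/ω_d, so ω_d = π/t_p = π/4.60 = 0.683 rad/s.
ω_n = ω_d/√(1−ζ²) = 0.683/√0.496 = 0.970 rad/s.

ω_n ≈ 0.970 rad/s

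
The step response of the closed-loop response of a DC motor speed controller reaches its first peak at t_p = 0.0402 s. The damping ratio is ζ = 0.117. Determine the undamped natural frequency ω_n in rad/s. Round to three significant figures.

Peak time t_p = π/ω_d, so ω_d = π/t_p = π/0.0402 = 78.1 rad/s.
ω_n = ω_d/√(1−ζ²) = 78.1/√0.986 = 78.7 rad/s.

ω_n ≈ 78.7 rad/s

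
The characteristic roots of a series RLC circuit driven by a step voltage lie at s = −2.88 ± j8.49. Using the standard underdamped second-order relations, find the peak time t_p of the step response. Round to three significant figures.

t_p = π/ω_d with ω_d = 8.49 (the imaginary part), so t_p = 0.370 s.

t_p ≈ 0.370 s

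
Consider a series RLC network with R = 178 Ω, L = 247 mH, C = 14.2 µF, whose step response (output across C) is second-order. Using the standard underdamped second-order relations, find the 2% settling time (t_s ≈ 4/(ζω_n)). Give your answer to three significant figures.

t_s ≈ 0.0111 s

For a series RLC circuit (capacitor voltage as output), ω_n = 1/√(LC) = 1/√(247 mH · 14.2 µF) = 534 rad/s.
ζ = (R/2)·√(C/L) = (178/2)·√(14.2 µF/247 mH) = 0.675.
t_s ≈ 4/(ζω_n) = 0.0111 s.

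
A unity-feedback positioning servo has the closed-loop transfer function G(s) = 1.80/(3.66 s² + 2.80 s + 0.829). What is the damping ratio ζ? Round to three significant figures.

ζ ≈ 0.804

Dividing through by 3.66: denominator becomes s² + 0.7650 s + 0.2265.
So ω_n = √0.2265 = 0.476 rad/s and ζ = 0.7650/(2·0.476) = 0.804.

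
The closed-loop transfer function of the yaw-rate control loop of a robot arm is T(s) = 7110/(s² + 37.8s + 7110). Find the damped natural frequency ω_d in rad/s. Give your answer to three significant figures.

ω_n = √7110 = 84.3 rad/s; ζ = 37.8/(2·84.3) = 0.224.
ω_d = 84.3·√(1 − 0.224²) = 82.2 rad/s.

ω_d ≈ 82.2 rad/s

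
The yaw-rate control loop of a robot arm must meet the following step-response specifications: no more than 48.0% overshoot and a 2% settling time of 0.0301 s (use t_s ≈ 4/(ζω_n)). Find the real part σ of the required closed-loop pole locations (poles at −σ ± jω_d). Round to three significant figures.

The settling-time spec alone fixes σ = ζω_n = 4/t_s = 4/0.0301 = 133.
(Overshoot then fixes ζ = 0.228 and hence ω_d = σ·√(1−ζ²)/ζ = 569 rad/s.)

σ ≈ 133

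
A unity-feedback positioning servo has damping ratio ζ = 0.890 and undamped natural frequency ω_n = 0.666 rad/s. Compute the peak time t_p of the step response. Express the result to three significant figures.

t_p ≈ 10.3 s

The damped frequency is ω_d = ω_n√(1−ζ²) = 0.666·√(1−0.792) = 0.304 rad/s.
Peak time t_p = π/ω_d = π/0.304 = 10.3 s.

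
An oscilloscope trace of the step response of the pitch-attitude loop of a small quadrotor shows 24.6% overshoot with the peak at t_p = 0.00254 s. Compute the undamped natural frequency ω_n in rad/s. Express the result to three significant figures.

ω_n ≈ 1350 rad/s

ζ from %OS: ζ = |ln 0.246|/√(π²+ln²0.246) = 0.408.
From t_p = π/ω_d, ω_d = π/0.00254 = 1240 rad/s, so ω_n = ω_d/√(1−ζ²) = 1350 rad/s.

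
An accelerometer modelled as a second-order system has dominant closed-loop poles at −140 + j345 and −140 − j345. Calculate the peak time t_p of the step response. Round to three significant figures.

t_p ≈ 0.00911 s

t_p = π/ω_d with ω_d = 345 (the imaginary part), so t_p = 0.00911 s.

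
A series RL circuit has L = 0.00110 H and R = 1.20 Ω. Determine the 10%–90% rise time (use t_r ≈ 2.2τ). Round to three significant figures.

t_r ≈ 0.00202 s

τ = L/R = 0.00110/1.20 = 0.000917 s.
t_r ≈ 2.2τ = 0.00202 s.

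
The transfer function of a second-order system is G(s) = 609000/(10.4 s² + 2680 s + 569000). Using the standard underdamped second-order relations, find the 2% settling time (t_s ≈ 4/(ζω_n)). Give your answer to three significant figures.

Dividing through by 10.4: denominator becomes s² + 257.7 s + 54710.
So ω_n = √54710 = 234 rad/s and ζ = 257.7/(2·234) = 0.551.
t_s ≈ 4/(ζω_n) = 0.0310 s.

t_s ≈ 0.0310 s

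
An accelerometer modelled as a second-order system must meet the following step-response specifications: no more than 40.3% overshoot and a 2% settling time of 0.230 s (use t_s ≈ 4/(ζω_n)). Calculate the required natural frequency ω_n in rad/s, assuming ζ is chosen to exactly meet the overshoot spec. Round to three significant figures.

Inverting the overshoot relation: ζ = |ln 0.403|/√(π² + ln²0.403) = 0.278.
From t_s ≈ 4/(ζω_n): ω_n = 4/(ζ·t_s) = 4/(0.278·0.230) = 62.6 rad/s.

ω_n ≈ 62.6 rad/s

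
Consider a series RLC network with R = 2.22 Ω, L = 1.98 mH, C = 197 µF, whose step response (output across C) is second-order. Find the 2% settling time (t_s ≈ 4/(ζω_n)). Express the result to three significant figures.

t_s ≈ 0.00714 s

For a series RLC circuit (capacitor voltage as output), ω_n = 1/√(LC) = 1/√(1.98 mH · 197 µF) = 1600 rad/s.
ζ = (R/2)·√(C/L) = (2.22/2)·√(197 µF/1.98 mH) = 0.350.
t_s ≈ 4/(ζω_n) = 0.00714 s.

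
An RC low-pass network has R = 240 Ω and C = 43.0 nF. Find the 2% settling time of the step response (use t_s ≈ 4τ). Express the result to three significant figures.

t_s ≈ 0.0000413 s

τ = RC = 240 × 43.0 nF = 0.0000103 s.
t_s ≈ 4τ = 0.0000413 s.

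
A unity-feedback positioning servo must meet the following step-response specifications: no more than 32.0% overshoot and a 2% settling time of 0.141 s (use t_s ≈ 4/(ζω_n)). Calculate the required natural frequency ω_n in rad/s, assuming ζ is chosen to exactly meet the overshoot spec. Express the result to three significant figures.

ζ = −ln(OS)/√(π² + (ln OS)²). With OS = 0.320, ln OS = −1.139 and ζ = 1.139/3.342 = 0.341.
From t_s ≈ 4/(ζω_n): ω_n = 4/(ζ·t_s) = 4/(0.341·0.141) = 83.2 rad/s.

ω_n ≈ 83.2 rad/s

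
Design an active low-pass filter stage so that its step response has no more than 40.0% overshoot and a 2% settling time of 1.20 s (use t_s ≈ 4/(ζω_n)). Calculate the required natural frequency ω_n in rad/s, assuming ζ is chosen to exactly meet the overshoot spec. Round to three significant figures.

ω_n ≈ 11.9 rad/s

From %OS = 100·exp(−πζ/√(1−ζ²)), invert to get ζ = −ln(OS)/√(π² + ln²(OS)) with OS = 0.400.
−ln 0.400 = 0.9163, so ζ = 0.9163/√(π² + 0.8396) = 0.280.
From t_s ≈ 4/(ζω_n): ω_n = 4/(ζ·t_s) = 4/(0.280·1.20) = 11.9 rad/s.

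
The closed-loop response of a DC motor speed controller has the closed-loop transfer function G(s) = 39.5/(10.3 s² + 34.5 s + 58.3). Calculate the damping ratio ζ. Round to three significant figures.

Dividing through by 10.3: denominator becomes s² + 3.350 s + 5.660.
So ω_n = √5.660 = 2.38 rad/s and ζ = 3.350/(2·2.38) = 0.704.

ζ ≈ 0.704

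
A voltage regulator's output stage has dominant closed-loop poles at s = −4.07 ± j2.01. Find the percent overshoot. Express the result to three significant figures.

|pole| = ω_n = √(4.07² + 2.01²) = 4.54 rad/s; ζ = cos θ = σ/ω_n = 0.897.
%OS = 100 e^{−πζ/√(1−ζ²)} with ζ = 0.897 gives 0.173%.

%OS ≈ 0.173%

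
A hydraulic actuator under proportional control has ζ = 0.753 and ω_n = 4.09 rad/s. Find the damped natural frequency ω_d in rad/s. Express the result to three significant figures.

ω_d = ω_n√(1−ζ²) = 4.09·√0.433 = 2.69 rad/s.

ω_d ≈ 2.69 rad/s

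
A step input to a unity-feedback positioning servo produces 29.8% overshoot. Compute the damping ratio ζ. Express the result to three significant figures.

ζ = −ln(OS)/√(π² + (ln OS)²). With OS = 0.298, ln OS = −1.211 and ζ = 1.211/3.367 = 0.360.

ζ ≈ 0.360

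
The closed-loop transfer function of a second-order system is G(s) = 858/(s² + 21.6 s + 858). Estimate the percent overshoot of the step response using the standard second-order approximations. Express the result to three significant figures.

Comparing the denominator to s² + 2ζω_n s + ω_n²: ω_n = √858 = 29.3 rad/s, and 2ζω_n = 21.6 so ζ = 21.6/(2·29.3) = 0.369.
Overshoot: exp(−π·0.369/√(1−0.369²)) = 0.288, i.e. 28.8%.

%OS ≈ 28.8%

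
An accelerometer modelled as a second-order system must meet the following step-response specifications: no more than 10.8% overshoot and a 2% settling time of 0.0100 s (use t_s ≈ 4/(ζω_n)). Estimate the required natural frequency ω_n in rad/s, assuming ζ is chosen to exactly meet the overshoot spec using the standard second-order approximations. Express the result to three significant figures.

ω_n ≈ 692 rad/s

Inverting the overshoot relation: ζ = |ln 0.108|/√(π² + ln²0.108) = 0.578.
From t_s ≈ 4/(ζω_n): ω_n = 4/(ζ·t_s) = 4/(0.578·0.0100) = 692 rad/s.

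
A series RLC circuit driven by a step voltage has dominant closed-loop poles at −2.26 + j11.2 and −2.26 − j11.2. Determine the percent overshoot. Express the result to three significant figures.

%OS ≈ 53.1%

With σ = 2.26, ω_d = 11.2: ω_n = √(σ²+ω_d²) = 11.4 rad/s, ζ = σ/ω_n = 0.198.
%OS = 100 e^{−πζ/√(1−ζ²)} with ζ = 0.198 gives 53.1%.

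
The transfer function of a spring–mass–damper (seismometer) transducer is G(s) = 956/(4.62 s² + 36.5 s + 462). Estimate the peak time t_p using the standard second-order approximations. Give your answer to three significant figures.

t_p ≈ 0.342 s

Dividing through by 4.62: denominator becomes s² + 7.900 s + 100.0.
So ω_n = √100.0 = 10.0 rad/s and ζ = 7.900/(2·10.0) = 0.395.
ω_d = ω_n√(1−ζ²) = 9.19 rad/s. t_p = π/ω_d = 0.342 s.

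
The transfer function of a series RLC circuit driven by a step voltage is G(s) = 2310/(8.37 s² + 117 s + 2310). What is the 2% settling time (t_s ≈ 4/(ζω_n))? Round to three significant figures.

t_s ≈ 0.572 s

Dividing through by 8.37: denominator becomes s² + 13.98 s + 276.0.
So ω_n = √276.0 = 16.6 rad/s and ζ = 13.98/(2·16.6) = 0.421.
t_s ≈ 4/(ζω_n) = 0.572 s.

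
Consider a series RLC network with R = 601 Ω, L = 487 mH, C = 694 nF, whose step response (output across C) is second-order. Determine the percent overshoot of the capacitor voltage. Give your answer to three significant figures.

For a series RLC circuit (capacitor voltage as output), ω_n = 1/√(LC) = 1/√(487 mH · 694 nF) = 1720 rad/s.
ζ = (R/2)·√(C/L) = (601/2)·√(694 nF/487 mH) = 0.359.
%OS = 100·exp(−πζ/√(1−ζ²)) = 29.9%.

%OS ≈ 29.9%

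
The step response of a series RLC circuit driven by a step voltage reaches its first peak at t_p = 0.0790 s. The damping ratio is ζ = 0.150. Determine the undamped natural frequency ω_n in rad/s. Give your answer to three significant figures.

ω_n ≈ 40.2 rad/s

Peak time t_p = π/ω_d, so ω_d = π/t_p = π/0.0790 = 39.8 rad/s.
ω_n = ω_d/√(1−ζ²) = 39.8/√0.978 = 40.2 rad/s.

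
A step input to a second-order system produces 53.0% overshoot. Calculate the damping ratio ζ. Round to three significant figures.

ζ ≈ 0.198

ζ = −ln(OS)/√(π² + (ln OS)²). With OS = 0.530, ln OS = −0.6349 and ζ = 0.6349/3.205 = 0.198.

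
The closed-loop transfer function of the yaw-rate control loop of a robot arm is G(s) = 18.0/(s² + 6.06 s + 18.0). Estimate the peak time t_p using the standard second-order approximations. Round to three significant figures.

t_p ≈ 1.06 s

ω_n = √18.0 = 4.24 rad/s; ζ = 6.06/(2·4.24) = 0.714.
ω_d = ω_n√(1−ζ²) = 2.97 rad/s. Then t_p = π/ω_d = 1.06 s.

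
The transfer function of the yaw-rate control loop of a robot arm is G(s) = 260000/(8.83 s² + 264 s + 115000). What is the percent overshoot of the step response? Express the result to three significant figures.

%OS ≈ 66.0%

Dividing through by 8.83: denominator becomes s² + 29.90 s + 13020.
So ω_n = √13020 = 114 rad/s and ζ = 29.90/(2·114) = 0.131.
%OS = 100·exp(−πζ/√(1−ζ²)) = 66.0%.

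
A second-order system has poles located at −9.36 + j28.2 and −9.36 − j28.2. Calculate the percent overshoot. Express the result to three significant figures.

With σ = 9.36, ω_d = 28.2: ω_n = √(σ²+ω_d²) = 29.7 rad/s, ζ = σ/ω_n = 0.315.
%OS = 100·exp(−πζ/√(1−ζ²)) = 35.2%.

%OS ≈ 35.2%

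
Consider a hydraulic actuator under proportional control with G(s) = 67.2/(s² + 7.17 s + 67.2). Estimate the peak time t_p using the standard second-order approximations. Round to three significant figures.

t_p ≈ 0.426 s

Comparing the denominator to s² + 2ζω_n s + ω_n²: ω_n = √67.2 = 8.20 rad/s, and 2ζω_n = 7.17 so ζ = 7.17/(2·8.20) = 0.437.
ω_d = ω_n√(1−ζ²) = 7.37 rad/s. Then t_p = π/ω_d = 0.426 s.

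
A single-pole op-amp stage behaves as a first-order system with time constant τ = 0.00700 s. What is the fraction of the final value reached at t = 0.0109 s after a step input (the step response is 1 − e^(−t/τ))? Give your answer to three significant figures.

y(t)/y_∞ = 1 − e^(−t/τ) = 1 − e^(−0.0109/0.00700) = 1 − e^(−1.56) = 0.789.

y/y_∞ ≈ 0.789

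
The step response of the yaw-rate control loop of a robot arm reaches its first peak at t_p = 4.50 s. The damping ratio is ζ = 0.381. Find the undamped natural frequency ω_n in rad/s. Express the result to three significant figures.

ω_n ≈ 0.755 rad/s

Peak time t_p = π/ω_d, so ω_d = π/t_p = π/4.50 = 0.698 rad/s.
ω_n = ω_d/√(1−ζ²) = 0.698/√0.855 = 0.755 rad/s.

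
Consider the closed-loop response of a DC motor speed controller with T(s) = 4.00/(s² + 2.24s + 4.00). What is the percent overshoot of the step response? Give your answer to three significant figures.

Comparing the denominator to s² + 2ζω_n s + ω_n²: ω_n = √4.00 = 2.00 rad/s, and 2ζω_n = 2.24 so ζ = 2.24/(2·2.00) = 0.560.
%OS = 100 e^{−πζ/√(1−ζ²)} with ζ = 0.560 gives 12.0%.

%OS ≈ 12.0%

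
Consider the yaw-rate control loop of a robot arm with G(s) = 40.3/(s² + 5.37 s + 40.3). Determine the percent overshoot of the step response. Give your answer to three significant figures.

Comparing the denominator to s² + 2ζω_n s + ω_n²: ω_n = √40.3 = 6.35 rad/s, and 2ζω_n = 5.37 so ζ = 5.37/(2·6.35) = 0.423.
%OS = 100·exp(−πζ/√(1−ζ²)) = 23.1%.

%OS ≈ 23.1%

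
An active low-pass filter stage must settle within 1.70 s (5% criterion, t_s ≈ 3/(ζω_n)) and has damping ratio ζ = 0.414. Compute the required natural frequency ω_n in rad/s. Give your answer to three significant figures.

ω_n ≈ 4.26 rad/s

Rearranging t_s ≈ 3/(ζω_n) gives ω_n = 3/(ζ·t_s) = 3/(0.414 × 1.70) = 4.26 rad/s.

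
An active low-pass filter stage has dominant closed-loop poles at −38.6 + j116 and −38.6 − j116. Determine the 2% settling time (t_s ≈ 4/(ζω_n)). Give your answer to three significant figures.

For poles at −σ ± jω_d, ζω_n = σ = 38.6, so t_s ≈ 4/σ = 0.104 s.

t_s ≈ 0.104 s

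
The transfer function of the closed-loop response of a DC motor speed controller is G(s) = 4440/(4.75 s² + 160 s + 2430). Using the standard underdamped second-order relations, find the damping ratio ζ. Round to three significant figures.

Dividing through by 4.75: denominator becomes s² + 33.68 s + 511.6.
So ω_n = √511.6 = 22.6 rad/s and ζ = 33.68/(2·22.6) = 0.745.

ζ ≈ 0.745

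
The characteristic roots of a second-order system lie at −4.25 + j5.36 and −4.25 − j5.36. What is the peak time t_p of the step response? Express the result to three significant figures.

t_p ≈ 0.586 s

t_p = π/ω_d with ω_d = 5.36 (the imaginary part), so t_p = 0.586 s.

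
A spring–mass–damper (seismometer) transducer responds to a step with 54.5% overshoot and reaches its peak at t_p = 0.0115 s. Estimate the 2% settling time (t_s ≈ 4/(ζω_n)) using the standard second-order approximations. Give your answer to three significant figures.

t_s ≈ 0.0758 s

ζ from %OS: ζ = |ln 0.545|/√(π²+ln²0.545) = 0.190.
t_p = π/ω_d ⇒ ω_d = 273 rad/s; then ω_n = ω_d/√(1−ζ²) = 278 rad/s.
t_s ≈ 4/(ζω_n) = 4/(0.190·278) = 0.0758 s.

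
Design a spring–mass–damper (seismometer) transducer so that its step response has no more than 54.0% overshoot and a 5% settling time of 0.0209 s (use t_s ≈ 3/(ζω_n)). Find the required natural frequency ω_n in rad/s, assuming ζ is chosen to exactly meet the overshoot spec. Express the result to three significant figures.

ω_n ≈ 746 rad/s

ζ = −ln(OS)/√(π² + (ln OS)²). With OS = 0.540, ln OS = −0.6162 and ζ = 0.6162/3.201 = 0.192.
From t_s ≈ 3/(ζω_n): ω_n = 3/(ζ·t_s) = 3/(0.192·0.0209) = 746 rad/s.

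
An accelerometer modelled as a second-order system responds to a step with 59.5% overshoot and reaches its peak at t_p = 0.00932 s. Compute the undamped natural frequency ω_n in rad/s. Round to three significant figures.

From the overshoot, ζ = −ln(OS)/√(π²+ln²(OS)) = 0.163.
From t_p = π/ω_d, ω_d = π/0.00932 = 337 rad/s, so ω_n = ω_d/√(1−ζ²) = 342 rad/s.

ω_n ≈ 342 rad/s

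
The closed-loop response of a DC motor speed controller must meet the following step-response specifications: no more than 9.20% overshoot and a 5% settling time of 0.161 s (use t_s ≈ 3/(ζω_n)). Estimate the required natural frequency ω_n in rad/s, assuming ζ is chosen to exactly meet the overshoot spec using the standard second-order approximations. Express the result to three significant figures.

ζ = −ln(OS)/√(π² + (ln OS)²). With OS = 0.0920, ln OS = −2.386 and ζ = 2.386/3.945 = 0.605.
From t_s ≈ 3/(ζω_n): ω_n = 3/(ζ·t_s) = 3/(0.605·0.161) = 30.8 rad/s.

ω_n ≈ 30.8 rad/s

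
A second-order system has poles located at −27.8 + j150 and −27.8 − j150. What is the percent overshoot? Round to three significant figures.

|pole| = ω_n = √(27.8² + 150²) = 153 rad/s; ζ = cos θ = σ/ω_n = 0.182.
Overshoot: exp(−π·0.182/√(1−0.182²)) = 0.559, i.e. 55.9%.

%OS ≈ 55.9%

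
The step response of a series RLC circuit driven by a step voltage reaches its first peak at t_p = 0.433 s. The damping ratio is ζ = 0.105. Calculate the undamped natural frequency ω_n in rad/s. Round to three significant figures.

Peak time t_p = π/ω_d, so ω_d = π/t_p = π/0.433 = 7.26 rad/s.
ω_n = ω_d/√(1−ζ²) = 7.26/√0.989 = 7.30 rad/s.

ω_n ≈ 7.30 rad/s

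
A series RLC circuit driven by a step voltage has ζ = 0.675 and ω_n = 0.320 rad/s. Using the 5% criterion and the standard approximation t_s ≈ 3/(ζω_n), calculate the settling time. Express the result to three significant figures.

t_s ≈ 13.9 s

t_s ≈ 3/(ζω_n) = 3/(0.675 × 0.320) = 13.9 s.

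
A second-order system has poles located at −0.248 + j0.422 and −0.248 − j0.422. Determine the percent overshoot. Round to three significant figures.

|pole| = ω_n = √(0.248² + 0.422²) = 0.489 rad/s; ζ = cos θ = σ/ω_n = 0.507.
Overshoot: exp(−π·0.507/√(1−0.507²)) = 0.158, i.e. 15.8%.

%OS ≈ 15.8%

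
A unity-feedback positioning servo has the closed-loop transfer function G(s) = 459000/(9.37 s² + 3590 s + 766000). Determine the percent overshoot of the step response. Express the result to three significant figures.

Dividing through by 9.37: denominator becomes s² + 383.1 s + 81750.
So ω_n = √81750 = 286 rad/s and ζ = 383.1/(2·286) = 0.670.
%OS = 100·exp(−πζ/√(1−ζ²)) = 5.87%.

%OS ≈ 5.87%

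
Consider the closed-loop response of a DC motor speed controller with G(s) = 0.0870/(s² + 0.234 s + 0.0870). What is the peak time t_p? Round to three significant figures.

t_p ≈ 11.6 s

ω_n = √0.0870 = 0.295 rad/s; ζ = 0.234/(2·0.295) = 0.397.
The damped frequency ω_d = ω_n√(1−ζ²) = 0.271 rad/s. Then t_p = π/ω_d = 11.6 s.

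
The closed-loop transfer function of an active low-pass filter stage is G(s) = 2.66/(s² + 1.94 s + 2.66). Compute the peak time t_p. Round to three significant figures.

Comparing the denominator to s² + 2ζω_n s + ω_n²: ω_n = √2.66 = 1.63 rad/s, and 2ζω_n = 1.94 so ζ = 1.94/(2·1.63) = 0.595.
ω_d = ω_n√(1−ζ²) = 1.31 rad/s. Then t_p = π/ω_d = 2.40 s.

t_p ≈ 2.40 s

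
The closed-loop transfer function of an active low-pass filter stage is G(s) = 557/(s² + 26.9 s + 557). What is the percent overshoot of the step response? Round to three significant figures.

%OS ≈ 11.3%

Matching coefficients with s² + 2ζω_n s + ω_n² gives ω_n² = 557 ⇒ ω_n = 23.6 rad/s, and ζ = 26.9/(2ω_n) = 0.570.
Overshoot: exp(−π·0.570/√(1−0.570²)) = 0.113, i.e. 11.3%.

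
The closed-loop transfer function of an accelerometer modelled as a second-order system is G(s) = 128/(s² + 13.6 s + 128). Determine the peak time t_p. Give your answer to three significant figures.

Matching coefficients with s² + 2ζω_n s + ω_n² gives ω_n² = 128 ⇒ ω_n = 11.3 rad/s, and ζ = 13.6/(2ω_n) = 0.601.
ω_d = 11.3·√(1 − 0.601²) = 9.04 rad/s. Then t_p = π/ω_d = 0.347 s.

t_p ≈ 0.347 s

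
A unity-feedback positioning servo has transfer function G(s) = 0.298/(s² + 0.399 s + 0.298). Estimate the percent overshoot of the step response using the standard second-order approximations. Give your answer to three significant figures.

Comparing the denominator to s² + 2ζω_n s + ω_n²: ω_n = √0.298 = 0.546 rad/s, and 2ζω_n = 0.399 so ζ = 0.399/(2·0.546) = 0.365.
Overshoot: exp(−π·0.365/√(1−0.365²)) = 0.291, i.e. 29.1%.

%OS ≈ 29.1%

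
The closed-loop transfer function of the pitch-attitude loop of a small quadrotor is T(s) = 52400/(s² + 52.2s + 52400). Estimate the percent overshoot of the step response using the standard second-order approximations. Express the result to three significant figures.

Comparing the denominator to s² + 2ζω_n s + ω_n²: ω_n = √52400 = 229 rad/s, and 2ζω_n = 52.2 so ζ = 52.2/(2·229) = 0.114.
Overshoot: exp(−π·0.114/√(1−0.114²)) = 0.697, i.e. 69.7%.

%OS ≈ 69.7%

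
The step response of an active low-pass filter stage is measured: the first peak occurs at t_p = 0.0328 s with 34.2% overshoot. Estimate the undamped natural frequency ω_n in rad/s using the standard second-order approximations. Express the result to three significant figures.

From the overshoot, ζ = −ln(OS)/√(π²+ln²(OS)) = 0.323.
t_p = π/ω_d ⇒ ω_d = 95.8 rad/s; then ω_n = ω_d/√(1−ζ²) = 101 rad/s.

ω_n ≈ 101 rad/s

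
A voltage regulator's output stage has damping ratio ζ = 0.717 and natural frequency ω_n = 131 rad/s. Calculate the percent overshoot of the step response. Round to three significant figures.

%OS ≈ 3.95%

For an underdamped second-order system, %OS = 100·exp(−πζ/√(1−ζ²)).
πζ/√(1−ζ²) = π·0.717/√(1−0.514) = 3.231, so %OS = 100·e^(−3.231) = 3.95%.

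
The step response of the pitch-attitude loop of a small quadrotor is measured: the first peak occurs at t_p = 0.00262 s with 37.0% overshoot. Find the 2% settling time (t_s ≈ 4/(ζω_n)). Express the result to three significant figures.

t_s ≈ 0.0105 s

From the overshoot, ζ = −ln(OS)/√(π²+ln²(OS)) = 0.302.
t_p = π/ω_d ⇒ ω_d = 1200 rad/s; then ω_n = ω_d/√(1−ζ²) = 1260 rad/s.
t_s ≈ 4/(ζω_n) = 4/(0.302·1260) = 0.0105 s.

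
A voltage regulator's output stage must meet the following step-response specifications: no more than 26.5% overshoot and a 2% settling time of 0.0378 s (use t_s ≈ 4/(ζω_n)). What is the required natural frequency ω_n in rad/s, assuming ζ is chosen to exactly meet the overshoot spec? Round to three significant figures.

ω_n ≈ 272 rad/s

ζ = −ln(OS)/√(π² + (ln OS)²). With OS = 0.265, ln OS = −1.328 and ζ = 1.328/3.411 = 0.389.
From t_s ≈ 4/(ζω_n): ω_n = 4/(ζ·t_s) = 4/(0.389·0.0378) = 272 rad/s.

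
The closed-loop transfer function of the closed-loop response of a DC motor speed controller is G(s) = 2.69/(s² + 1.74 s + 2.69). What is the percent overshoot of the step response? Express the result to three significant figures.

ω_n = √2.69 = 1.64 rad/s; ζ = 1.74/(2·1.64) = 0.530.
%OS = 100·exp(−πζ/√(1−ζ²)) = 14.0%.

%OS ≈ 14.0%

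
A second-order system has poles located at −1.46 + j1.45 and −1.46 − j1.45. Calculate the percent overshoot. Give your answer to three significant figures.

The poles are at −σ ± jω_d with σ = 1.46 and ω_d = 1.45, so ω_n = √(σ²+ω_d²) = 2.06 rad/s and ζ = σ/ω_n = 0.710.
Overshoot: exp(−π·0.710/√(1−0.710²)) = 0.0423, i.e. 4.23%.

%OS ≈ 4.23%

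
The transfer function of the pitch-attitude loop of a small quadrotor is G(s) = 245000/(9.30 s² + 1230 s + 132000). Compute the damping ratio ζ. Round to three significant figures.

Dividing through by 9.30: denominator becomes s² + 132.3 s + 14190.
So ω_n = √14190 = 119 rad/s and ζ = 132.3/(2·119) = 0.555.

ζ ≈ 0.555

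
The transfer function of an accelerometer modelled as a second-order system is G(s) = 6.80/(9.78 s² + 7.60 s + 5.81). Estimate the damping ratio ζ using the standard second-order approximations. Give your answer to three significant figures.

ζ ≈ 0.504

Dividing through by 9.78: denominator becomes s² + 0.7771 s + 0.5941.
So ω_n = √0.5941 = 0.771 rad/s and ζ = 0.7771/(2·0.771) = 0.504.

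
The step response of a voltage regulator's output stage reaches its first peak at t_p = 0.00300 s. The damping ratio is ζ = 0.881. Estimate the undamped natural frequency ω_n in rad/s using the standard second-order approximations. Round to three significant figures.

Peak time t_p = π/ω_d, so ω_d = π/t_p = π/0.00300 = 1050 rad/s.
ω_n = ω_d/√(1−ζ²) = 1050/√0.224 = 2210 rad/s.

ω_n ≈ 2210 rad/s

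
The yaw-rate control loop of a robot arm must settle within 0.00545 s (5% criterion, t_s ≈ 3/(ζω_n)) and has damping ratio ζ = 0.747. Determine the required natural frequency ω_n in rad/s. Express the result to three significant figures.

ω_n ≈ 737 rad/s

Rearranging t_s ≈ 3/(ζω_n) gives ω_n = 3/(ζ·t_s) = 3/(0.747 × 0.00545) = 737 rad/s.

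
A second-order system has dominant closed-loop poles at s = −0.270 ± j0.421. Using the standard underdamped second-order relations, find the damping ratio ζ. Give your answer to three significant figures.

ζ ≈ 0.540

|pole| = ω_n = √(0.270² + 0.421²) = 0.500 rad/s; ζ = cos θ = σ/ω_n = 0.540.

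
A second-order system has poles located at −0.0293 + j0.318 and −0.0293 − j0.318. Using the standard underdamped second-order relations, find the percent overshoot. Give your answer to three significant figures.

%OS ≈ 74.9%

|pole| = ω_n = √(0.0293² + 0.318²) = 0.319 rad/s; ζ = cos θ = σ/ω_n = 0.0917.
%OS = 100·exp(−πζ/√(1−ζ²)) = 74.9%.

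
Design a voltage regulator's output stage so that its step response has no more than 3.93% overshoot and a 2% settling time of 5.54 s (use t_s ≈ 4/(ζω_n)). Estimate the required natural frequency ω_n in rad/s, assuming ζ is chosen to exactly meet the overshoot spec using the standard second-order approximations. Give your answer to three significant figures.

ζ = −ln(OS)/√(π² + (ln OS)²). With OS = 0.0393, ln OS = −3.237 and ζ = 3.237/4.511 = 0.718.
From t_s ≈ 4/(ζω_n): ω_n = 4/(ζ·t_s) = 4/(0.718·5.54) = 1.01 rad/s.

ω_n ≈ 1.01 rad/s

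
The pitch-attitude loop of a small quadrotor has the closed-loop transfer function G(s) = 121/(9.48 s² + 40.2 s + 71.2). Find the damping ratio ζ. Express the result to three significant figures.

Dividing through by 9.48: denominator becomes s² + 4.241 s + 7.511.
So ω_n = √7.511 = 2.74 rad/s and ζ = 4.241/(2·2.74) = 0.774.

ζ ≈ 0.774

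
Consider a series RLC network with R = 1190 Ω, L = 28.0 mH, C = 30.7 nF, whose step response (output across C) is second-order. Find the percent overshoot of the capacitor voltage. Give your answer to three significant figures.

For a series RLC circuit (capacitor voltage as output), ω_n = 1/√(LC) = 1/√(28.0 mH · 30.7 nF) = 34100 rad/s.
ζ = (R/2)·√(C/L) = (1190/2)·√(30.7 nF/28.0 mH) = 0.623.
%OS = 100 e^{−πζ/√(1−ζ²)} with ζ = 0.623 gives 8.19%.

%OS ≈ 8.19%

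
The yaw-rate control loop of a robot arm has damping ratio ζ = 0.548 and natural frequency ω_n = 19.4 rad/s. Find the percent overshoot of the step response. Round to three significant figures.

%OS ≈ 12.8%

For an underdamped second-order system, %OS = 100·exp(−πζ/√(1−ζ²)).
πζ/√(1−ζ²) = π·0.548/√(1−0.300) = 2.058, so %OS = 100·e^(−2.058) = 12.8%.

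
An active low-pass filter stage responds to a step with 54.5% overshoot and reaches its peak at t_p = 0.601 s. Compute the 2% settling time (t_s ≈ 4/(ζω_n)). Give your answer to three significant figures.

t_s ≈ 3.96 s

The overshoot fixes ζ = −ln(OS)/√(π²+ln²(OS)) = 0.190.
From t_p = π/ω_d, ω_d = π/0.601 = 5.23 rad/s, so ω_n = ω_d/√(1−ζ²) = 5.32 rad/s.
t_s ≈ 4/(ζω_n) = 4/(0.190·5.32) = 3.96 s.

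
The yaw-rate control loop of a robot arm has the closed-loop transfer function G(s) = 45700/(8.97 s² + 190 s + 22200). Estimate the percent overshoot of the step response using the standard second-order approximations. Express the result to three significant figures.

%OS ≈ 50.4%

Dividing through by 8.97: denominator becomes s² + 21.18 s + 2475.
So ω_n = √2475 = 49.7 rad/s and ζ = 21.18/(2·49.7) = 0.213.
%OS = 100 e^{−πζ/√(1−ζ²)} with ζ = 0.213 gives 50.4%.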